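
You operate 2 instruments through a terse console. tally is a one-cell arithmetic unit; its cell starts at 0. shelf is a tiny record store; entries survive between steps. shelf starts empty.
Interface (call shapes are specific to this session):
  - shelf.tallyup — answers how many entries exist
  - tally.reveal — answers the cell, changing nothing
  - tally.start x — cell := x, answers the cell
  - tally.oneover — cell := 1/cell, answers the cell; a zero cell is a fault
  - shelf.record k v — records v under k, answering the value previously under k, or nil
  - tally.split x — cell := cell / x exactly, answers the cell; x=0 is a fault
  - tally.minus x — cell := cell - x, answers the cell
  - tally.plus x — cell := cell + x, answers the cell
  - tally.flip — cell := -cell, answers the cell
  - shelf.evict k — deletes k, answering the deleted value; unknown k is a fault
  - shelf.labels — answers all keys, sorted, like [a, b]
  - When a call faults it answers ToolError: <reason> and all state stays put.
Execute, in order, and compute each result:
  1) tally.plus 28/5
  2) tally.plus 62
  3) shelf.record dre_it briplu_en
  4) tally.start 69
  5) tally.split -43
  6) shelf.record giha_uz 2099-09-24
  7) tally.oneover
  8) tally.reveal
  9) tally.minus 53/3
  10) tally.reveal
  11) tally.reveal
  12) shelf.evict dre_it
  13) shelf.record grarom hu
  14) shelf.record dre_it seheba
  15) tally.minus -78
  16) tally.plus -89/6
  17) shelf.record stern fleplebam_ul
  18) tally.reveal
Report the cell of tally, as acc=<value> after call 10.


Answer: acc=-1262/69

Derivation:
> tally.plus x='28/5'
  28/5
> tally.plus x='62'
  338/5
> shelf.record k='dre_it' v='briplu_en'
  nil
> tally.start x='69'
  69
> tally.split x='-43'
  -69/43
> shelf.record k='giha_uz' v='2099-09-24'
  nil
> tally.oneover
  -43/69
> tally.reveal
  -43/69
> tally.minus x='53/3'
  -1262/69
> tally.reveal
  -1262/69
> tally.reveal
  -1262/69
> shelf.evict k='dre_it'
  briplu_en
> shelf.record k='grarom' v='hu'
  nil
> shelf.record k='dre_it' v='seheba'
  nil
> tally.minus x='-78'
  4120/69
> tally.plus x='-89/6'
  6193/138
> shelf.record k='stern' v='fleplebam_ul'
  nil
> tally.reveal
  6193/138


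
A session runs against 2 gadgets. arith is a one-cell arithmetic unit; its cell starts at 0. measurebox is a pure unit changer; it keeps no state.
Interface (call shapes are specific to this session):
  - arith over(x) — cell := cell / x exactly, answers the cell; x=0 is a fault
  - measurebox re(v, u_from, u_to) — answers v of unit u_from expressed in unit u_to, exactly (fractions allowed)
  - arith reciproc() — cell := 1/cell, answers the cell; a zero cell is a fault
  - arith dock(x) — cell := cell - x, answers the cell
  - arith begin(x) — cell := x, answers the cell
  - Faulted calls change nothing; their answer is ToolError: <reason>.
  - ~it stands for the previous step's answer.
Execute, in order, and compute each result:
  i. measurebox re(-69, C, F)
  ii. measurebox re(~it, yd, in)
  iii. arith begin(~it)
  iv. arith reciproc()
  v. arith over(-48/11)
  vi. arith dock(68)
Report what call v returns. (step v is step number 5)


> measurebox re -69 C F
[out] -461/5
> measurebox re ~it yd in
[out] -16596/5
> arith begin ~it
[out] -16596/5
> arith reciproc
[out] -5/16596
> arith over -48/11
[out] 55/796608
> arith dock 68
[out] -54169289/796608

Answer: 55/796608


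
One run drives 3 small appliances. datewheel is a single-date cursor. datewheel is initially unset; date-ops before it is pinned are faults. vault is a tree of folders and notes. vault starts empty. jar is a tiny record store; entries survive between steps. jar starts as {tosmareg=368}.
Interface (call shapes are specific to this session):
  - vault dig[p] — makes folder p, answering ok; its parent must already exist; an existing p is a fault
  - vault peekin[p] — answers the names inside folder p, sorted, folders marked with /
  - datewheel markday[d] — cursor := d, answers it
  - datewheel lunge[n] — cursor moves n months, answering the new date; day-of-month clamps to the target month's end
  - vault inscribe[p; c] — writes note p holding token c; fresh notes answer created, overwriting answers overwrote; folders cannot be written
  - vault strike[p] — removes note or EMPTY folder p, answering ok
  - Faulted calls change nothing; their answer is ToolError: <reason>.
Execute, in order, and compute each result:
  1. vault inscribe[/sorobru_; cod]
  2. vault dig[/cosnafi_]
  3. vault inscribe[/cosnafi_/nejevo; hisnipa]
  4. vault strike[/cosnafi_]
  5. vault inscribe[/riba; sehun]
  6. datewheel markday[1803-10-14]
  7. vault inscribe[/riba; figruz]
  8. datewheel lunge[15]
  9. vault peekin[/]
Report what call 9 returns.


Step: vault inscribe[/sorobru_; cod]
Result: created
Step: vault dig[/cosnafi_]
Result: ok
Step: vault inscribe[/cosnafi_/nejevo; hisnipa]
Result: created
Step: vault strike[/cosnafi_]
Result: ToolError: not empty
Step: vault inscribe[/riba; sehun]
Result: created
Step: datewheel markday[1803-10-14]
Result: 1803-10-14
Step: vault inscribe[/riba; figruz]
Result: overwrote
Step: datewheel lunge[15]
Result: 1805-01-14
Step: vault peekin[/]
Result: [cosnafi_/, riba, sorobru_]

Answer: [cosnafi_/, riba, sorobru_]


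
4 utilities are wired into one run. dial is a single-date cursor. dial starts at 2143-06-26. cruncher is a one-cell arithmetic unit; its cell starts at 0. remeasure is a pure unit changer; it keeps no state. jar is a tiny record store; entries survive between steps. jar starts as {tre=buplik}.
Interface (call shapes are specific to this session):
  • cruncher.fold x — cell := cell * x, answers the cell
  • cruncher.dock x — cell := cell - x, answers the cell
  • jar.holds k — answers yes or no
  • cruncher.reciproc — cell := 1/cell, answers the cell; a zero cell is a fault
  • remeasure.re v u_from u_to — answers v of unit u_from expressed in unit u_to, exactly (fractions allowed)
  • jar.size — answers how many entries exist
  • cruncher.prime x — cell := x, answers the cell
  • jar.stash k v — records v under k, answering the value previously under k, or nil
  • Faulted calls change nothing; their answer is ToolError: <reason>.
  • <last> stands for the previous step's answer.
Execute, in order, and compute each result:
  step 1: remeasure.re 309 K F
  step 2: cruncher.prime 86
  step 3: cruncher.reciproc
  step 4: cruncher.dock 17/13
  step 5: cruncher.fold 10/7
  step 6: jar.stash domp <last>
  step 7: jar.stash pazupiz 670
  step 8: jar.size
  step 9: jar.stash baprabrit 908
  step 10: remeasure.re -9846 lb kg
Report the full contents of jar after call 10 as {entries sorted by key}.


Answer: {baprabrit=908, domp=-1035/559, pazupiz=670, tre=buplik}

Derivation:
I try remeasure.re on v: 309, u_from: K, u_to: F, which returns 9653/100.
I use cruncher.prime on x: 86, and get 86.
I call cruncher.reciproc(), and observe 1/86.
I run cruncher.dock on x: 17/13, and see -1449/1118.
I use cruncher.fold on x: 10/7: -1035/559.
Now I run jar.stash on k: domp, v: <last>, yielding nil.
Using jar.stash on k: pazupiz, v: 670, → nil.
I call jar.size(), — result: 3.
Calling jar.stash on k: baprabrit, v: 908: nil.
I call remeasure.re on v: -9846, u_from: lb, u_to: kg, and observe -223303523751/50000000.


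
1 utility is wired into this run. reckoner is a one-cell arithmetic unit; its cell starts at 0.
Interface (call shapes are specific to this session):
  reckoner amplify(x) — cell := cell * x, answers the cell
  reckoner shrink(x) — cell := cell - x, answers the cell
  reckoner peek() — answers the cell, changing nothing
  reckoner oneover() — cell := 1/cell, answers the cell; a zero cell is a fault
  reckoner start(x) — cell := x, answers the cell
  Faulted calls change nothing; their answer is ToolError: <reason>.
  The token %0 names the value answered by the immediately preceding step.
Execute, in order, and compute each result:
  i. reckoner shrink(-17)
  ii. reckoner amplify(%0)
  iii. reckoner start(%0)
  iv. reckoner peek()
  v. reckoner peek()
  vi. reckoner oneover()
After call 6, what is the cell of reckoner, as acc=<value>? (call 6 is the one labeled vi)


Answer: acc=1/289

Derivation:
>>> reckoner shrink x=-17
[out] 17
>>> reckoner amplify x=%0
[out] 289
>>> reckoner start x=%0
[out] 289
>>> reckoner peek
[out] 289
>>> reckoner peek
[out] 289
>>> reckoner oneover
[out] 1/289


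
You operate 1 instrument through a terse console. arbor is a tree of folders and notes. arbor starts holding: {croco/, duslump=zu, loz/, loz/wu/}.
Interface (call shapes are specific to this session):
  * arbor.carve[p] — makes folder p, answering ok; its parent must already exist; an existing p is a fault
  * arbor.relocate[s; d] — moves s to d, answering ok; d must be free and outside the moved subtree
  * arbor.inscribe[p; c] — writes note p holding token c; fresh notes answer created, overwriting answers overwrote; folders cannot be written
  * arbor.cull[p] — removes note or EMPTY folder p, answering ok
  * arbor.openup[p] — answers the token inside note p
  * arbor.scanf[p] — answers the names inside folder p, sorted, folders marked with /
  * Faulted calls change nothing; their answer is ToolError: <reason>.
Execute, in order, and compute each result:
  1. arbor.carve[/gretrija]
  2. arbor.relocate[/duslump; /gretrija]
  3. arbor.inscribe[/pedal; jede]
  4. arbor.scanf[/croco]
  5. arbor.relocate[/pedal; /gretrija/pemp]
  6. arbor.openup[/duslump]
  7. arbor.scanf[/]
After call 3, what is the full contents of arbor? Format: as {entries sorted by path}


>> carve(/gretrija)
<< ok
>> relocate(/duslump, /gretrija)
<< ToolError: exists
>> inscribe(/pedal, jede)
<< created
>> scanf(/croco)
<< []
>> relocate(/pedal, /gretrija/pemp)
<< ok
>> openup(/duslump)
<< zu
>> scanf(/)
<< [croco/, duslump, gretrija/, loz/]

Answer: {croco/, duslump=zu, gretrija/, loz/, loz/wu/, pedal=jede}


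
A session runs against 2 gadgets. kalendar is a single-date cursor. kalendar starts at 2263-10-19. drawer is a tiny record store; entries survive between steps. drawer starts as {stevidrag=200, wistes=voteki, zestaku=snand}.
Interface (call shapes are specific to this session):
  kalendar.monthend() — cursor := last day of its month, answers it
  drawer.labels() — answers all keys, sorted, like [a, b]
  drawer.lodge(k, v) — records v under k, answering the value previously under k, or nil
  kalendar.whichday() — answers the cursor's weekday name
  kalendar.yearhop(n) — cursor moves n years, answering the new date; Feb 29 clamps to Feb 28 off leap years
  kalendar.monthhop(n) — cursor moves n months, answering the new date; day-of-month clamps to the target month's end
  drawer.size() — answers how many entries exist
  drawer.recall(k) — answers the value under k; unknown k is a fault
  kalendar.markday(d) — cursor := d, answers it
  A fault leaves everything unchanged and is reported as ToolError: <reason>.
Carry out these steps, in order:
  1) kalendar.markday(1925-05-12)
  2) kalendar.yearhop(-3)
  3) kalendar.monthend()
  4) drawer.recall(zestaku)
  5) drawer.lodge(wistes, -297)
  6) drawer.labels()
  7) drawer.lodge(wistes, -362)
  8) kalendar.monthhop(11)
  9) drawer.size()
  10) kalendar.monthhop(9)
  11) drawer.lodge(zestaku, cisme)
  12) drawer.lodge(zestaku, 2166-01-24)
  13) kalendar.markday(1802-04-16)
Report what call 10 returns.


==> kalendar.markday(d→1925-05-12)
<== 1925-05-12
==> kalendar.yearhop(n→-3)
<== 1922-05-12
==> kalendar.monthend()
<== 1922-05-31
==> drawer.recall(k→zestaku)
<== snand
==> drawer.lodge(k→wistes, v→-297)
<== voteki
==> drawer.labels()
<== [stevidrag, wistes, zestaku]
==> drawer.lodge(k→wistes, v→-362)
<== -297
==> kalendar.monthhop(n→11)
<== 1923-04-30
==> drawer.size()
<== 3
==> kalendar.monthhop(n→9)
<== 1924-01-30
==> drawer.lodge(k→zestaku, v→cisme)
<== snand
==> drawer.lodge(k→zestaku, v→2166-01-24)
<== cisme
==> kalendar.markday(d→1802-04-16)
<== 1802-04-16

Answer: 1924-01-30


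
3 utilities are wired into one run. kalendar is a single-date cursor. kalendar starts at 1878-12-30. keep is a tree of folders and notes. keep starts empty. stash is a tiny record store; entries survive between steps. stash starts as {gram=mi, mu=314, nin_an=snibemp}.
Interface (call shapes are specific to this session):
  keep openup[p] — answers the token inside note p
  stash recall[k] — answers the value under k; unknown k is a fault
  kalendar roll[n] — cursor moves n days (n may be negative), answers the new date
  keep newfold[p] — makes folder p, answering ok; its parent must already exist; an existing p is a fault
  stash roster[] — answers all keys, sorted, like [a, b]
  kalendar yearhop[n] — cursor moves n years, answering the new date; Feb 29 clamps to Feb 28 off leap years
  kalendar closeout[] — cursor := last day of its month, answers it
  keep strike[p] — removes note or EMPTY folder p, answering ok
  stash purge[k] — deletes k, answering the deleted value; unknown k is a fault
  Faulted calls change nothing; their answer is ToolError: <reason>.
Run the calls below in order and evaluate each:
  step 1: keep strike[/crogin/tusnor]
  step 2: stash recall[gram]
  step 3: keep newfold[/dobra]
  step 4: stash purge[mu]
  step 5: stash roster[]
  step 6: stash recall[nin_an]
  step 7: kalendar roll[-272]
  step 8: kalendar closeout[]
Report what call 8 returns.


Answer: 1878-04-30

Derivation:
>> keep strike(/crogin/tusnor)
<< ToolError: not found
>> stash recall(gram)
<< mi
>> keep newfold(/dobra)
<< ok
>> stash purge(mu)
<< 314
>> stash roster()
<< [gram, nin_an]
>> stash recall(nin_an)
<< snibemp
>> kalendar roll(-272)
<< 1878-04-02
>> kalendar closeout()
<< 1878-04-30


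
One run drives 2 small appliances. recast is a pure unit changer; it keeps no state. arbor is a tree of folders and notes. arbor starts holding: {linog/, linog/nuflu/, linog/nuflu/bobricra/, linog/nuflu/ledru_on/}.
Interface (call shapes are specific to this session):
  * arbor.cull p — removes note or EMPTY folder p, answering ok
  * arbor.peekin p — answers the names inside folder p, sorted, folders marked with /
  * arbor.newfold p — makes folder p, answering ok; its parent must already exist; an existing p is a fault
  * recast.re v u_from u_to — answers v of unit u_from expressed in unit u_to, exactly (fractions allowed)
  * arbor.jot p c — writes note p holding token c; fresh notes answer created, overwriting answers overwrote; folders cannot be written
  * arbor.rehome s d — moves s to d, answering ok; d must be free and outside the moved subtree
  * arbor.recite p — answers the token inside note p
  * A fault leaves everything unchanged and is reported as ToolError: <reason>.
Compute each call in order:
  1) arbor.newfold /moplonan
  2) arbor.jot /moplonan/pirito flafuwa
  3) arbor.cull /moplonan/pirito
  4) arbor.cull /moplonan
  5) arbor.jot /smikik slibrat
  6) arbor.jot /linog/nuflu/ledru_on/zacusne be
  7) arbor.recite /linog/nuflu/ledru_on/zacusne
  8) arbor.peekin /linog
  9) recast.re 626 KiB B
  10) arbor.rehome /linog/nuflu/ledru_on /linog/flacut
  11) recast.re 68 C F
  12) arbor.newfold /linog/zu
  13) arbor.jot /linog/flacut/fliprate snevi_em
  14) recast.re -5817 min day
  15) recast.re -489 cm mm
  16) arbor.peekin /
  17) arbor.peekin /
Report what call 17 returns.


Answer: [linog/, smikik]

Derivation:
Now I run newfold using p→/moplonan, → ok.
I use jot using p→/moplonan/pirito, c→flafuwa, — result: created.
Using cull using p→/moplonan/pirito: ok.
Now I run cull using p→/moplonan, which returns ok.
Invoking jot using p→/smikik, c→slibrat, yielding created.
Invoking jot using p→/linog/nuflu/ledru_on/zacusne, c→be, → created.
I invoke recite using p→/linog/nuflu/ledru_on/zacusne, and see be.
I call peekin using p→/linog, and get [nuflu/].
Then re using v→626, u_from→KiB, u_to→B, — result: 641024.
Then rehome using s→/linog/nuflu/ledru_on, d→/linog/flacut, which returns ok.
Now I run re using v→68, u_from→C, u_to→F, which returns 772/5.
Invoking newfold using p→/linog/zu, — result: ok.
I use jot using p→/linog/flacut/fliprate, c→snevi_em, and see created.
I invoke re using v→-5817, u_from→min, u_to→day, which returns -1939/480.
Next I call re using v→-489, u_from→cm, u_to→mm, and observe -4890.
I use peekin using p→/, → [linog/, smikik].
Now I run peekin using p→/, and observe [linog/, smikik].


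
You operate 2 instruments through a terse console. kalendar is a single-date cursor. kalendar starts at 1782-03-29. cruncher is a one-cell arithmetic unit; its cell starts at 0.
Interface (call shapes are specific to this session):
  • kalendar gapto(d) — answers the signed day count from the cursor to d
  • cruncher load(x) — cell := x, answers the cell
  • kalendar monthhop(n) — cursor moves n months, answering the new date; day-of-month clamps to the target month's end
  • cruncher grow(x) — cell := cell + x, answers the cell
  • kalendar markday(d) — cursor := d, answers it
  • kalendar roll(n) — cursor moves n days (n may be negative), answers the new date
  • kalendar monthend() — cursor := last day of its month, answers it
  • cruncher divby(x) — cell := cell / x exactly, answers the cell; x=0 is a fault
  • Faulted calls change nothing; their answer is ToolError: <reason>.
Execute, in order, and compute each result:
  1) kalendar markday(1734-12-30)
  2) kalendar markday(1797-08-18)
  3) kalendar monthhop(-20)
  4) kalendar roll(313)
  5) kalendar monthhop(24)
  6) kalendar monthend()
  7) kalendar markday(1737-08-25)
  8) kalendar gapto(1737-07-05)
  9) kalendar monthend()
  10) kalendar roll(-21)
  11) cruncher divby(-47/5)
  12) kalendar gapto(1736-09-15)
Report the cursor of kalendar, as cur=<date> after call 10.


Answer: cur=1737-08-10

Derivation:
>>> kalendar markday d='1734-12-30'
= 1734-12-30
>>> kalendar markday d='1797-08-18'
= 1797-08-18
>>> kalendar monthhop n='-20'
= 1795-12-18
>>> kalendar roll n='313'
= 1796-10-26
>>> kalendar monthhop n='24'
= 1798-10-26
>>> kalendar monthend
= 1798-10-31
>>> kalendar markday d='1737-08-25'
= 1737-08-25
>>> kalendar gapto d='1737-07-05'
= -51
>>> kalendar monthend
= 1737-08-31
>>> kalendar roll n='-21'
= 1737-08-10
>>> cruncher divby x='-47/5'
= 0
>>> kalendar gapto d='1736-09-15'
= -329


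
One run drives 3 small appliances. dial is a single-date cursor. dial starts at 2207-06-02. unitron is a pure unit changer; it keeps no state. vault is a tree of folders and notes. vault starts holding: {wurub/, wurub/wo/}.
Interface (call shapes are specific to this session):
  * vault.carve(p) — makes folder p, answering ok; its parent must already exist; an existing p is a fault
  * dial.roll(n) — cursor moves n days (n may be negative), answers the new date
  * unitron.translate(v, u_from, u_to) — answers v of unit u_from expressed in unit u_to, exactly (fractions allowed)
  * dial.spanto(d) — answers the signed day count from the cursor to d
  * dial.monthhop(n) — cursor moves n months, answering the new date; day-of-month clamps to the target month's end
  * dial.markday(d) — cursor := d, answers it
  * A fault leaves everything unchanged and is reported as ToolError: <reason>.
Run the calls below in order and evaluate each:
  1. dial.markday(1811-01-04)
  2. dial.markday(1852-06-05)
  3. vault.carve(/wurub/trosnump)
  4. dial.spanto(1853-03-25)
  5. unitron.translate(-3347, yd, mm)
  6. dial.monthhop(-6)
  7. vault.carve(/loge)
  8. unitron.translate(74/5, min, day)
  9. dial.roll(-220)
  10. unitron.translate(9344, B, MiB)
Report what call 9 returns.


Answer: 1851-04-29

Derivation:
I call markday on d→1811-01-04, — result: 1811-01-04.
Next I call markday on d→1852-06-05: 1852-06-05.
I invoke carve on p→/wurub/trosnump, and see ok.
Next I call spanto on d→1853-03-25, → 293.
Now I run translate on v→-3347, u_from→yd, u_to→mm, and see -15302484/5.
I invoke monthhop on n→-6, — result: 1851-12-05.
Using carve on p→/loge, yielding ok.
Using translate on v→74/5, u_from→min, u_to→day, and get 37/3600.
I run roll on n→-220, → 1851-04-29.
I try translate on v→9344, u_from→B, u_to→MiB, giving 73/8192.


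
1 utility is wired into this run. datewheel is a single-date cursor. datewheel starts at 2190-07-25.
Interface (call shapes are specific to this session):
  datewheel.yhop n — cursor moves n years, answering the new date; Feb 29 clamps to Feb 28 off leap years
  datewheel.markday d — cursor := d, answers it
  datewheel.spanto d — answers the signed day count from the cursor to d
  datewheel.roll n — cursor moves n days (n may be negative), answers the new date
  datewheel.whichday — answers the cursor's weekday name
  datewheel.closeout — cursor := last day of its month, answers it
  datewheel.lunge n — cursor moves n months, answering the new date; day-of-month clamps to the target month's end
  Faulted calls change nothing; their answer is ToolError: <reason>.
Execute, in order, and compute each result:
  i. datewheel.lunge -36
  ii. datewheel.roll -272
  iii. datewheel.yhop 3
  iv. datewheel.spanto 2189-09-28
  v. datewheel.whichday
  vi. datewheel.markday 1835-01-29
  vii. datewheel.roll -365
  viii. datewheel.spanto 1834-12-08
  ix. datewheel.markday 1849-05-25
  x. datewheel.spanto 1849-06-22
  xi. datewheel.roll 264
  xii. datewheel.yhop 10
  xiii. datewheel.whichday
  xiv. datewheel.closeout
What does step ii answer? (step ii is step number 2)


Answer: 2186-10-26

Derivation:
·→ datewheel.lunge(n: -36)
·← 2187-07-25
·→ datewheel.roll(n: -272)
·← 2186-10-26
·→ datewheel.yhop(n: 3)
·← 2189-10-26
·→ datewheel.spanto(d: 2189-09-28)
·← -28
·→ datewheel.whichday()
·← Monday
·→ datewheel.markday(d: 1835-01-29)
·← 1835-01-29
·→ datewheel.roll(n: -365)
·← 1834-01-29
·→ datewheel.spanto(d: 1834-12-08)
·← 313
·→ datewheel.markday(d: 1849-05-25)
·← 1849-05-25
·→ datewheel.spanto(d: 1849-06-22)
·← 28
·→ datewheel.roll(n: 264)
·← 1850-02-13
·→ datewheel.yhop(n: 10)
·← 1860-02-13
·→ datewheel.whichday()
·← Monday
·→ datewheel.closeout()
·← 1860-02-29


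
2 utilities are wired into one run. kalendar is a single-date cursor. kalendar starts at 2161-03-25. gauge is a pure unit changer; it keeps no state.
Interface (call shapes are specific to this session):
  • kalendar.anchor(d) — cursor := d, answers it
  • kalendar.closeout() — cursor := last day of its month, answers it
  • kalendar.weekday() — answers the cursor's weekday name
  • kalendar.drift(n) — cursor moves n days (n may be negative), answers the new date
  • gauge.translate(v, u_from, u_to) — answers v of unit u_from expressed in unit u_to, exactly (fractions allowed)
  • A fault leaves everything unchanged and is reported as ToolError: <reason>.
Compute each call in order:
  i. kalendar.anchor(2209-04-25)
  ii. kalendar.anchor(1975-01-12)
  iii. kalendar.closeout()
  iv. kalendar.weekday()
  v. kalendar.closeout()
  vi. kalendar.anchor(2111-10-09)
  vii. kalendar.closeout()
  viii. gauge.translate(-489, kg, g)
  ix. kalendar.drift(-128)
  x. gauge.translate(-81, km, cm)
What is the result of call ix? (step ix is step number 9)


> kalendar.anchor d=2209-04-25
:: 2209-04-25
> kalendar.anchor d=1975-01-12
:: 1975-01-12
> kalendar.closeout
:: 1975-01-31
> kalendar.weekday
:: Friday
> kalendar.closeout
:: 1975-01-31
> kalendar.anchor d=2111-10-09
:: 2111-10-09
> kalendar.closeout
:: 2111-10-31
> gauge.translate v=-489 u_from=kg u_to=g
:: -489000
> kalendar.drift n=-128
:: 2111-06-25
> gauge.translate v=-81 u_from=km u_to=cm
:: -8100000

Answer: 2111-06-25


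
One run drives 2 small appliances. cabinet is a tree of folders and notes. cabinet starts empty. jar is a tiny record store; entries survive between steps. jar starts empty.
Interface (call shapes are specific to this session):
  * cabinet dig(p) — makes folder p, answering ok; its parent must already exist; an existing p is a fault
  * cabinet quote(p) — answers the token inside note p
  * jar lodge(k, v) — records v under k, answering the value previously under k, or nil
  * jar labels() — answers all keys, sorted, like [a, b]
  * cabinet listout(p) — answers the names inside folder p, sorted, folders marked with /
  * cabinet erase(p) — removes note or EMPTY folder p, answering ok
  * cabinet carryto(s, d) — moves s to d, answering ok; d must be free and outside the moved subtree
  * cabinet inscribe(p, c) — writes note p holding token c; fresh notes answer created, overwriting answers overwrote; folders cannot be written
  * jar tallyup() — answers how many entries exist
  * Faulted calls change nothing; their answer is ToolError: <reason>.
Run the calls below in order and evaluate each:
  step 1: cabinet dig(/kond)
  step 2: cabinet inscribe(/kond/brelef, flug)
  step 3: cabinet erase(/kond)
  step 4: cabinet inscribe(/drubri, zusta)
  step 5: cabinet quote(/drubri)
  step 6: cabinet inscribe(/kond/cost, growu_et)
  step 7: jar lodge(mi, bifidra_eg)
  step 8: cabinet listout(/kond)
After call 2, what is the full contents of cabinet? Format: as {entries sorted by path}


Answer: {kond/, kond/brelef=flug}

Derivation:
→ cabinet dig(p='/kond')
← ok
→ cabinet inscribe(p='/kond/brelef', c='flug')
← created
→ cabinet erase(p='/kond')
← ToolError: not empty
→ cabinet inscribe(p='/drubri', c='zusta')
← created
→ cabinet quote(p='/drubri')
← zusta
→ cabinet inscribe(p='/kond/cost', c='growu_et')
← created
→ jar lodge(k='mi', v='bifidra_eg')
← nil
→ cabinet listout(p='/kond')
← [brelef, cost]


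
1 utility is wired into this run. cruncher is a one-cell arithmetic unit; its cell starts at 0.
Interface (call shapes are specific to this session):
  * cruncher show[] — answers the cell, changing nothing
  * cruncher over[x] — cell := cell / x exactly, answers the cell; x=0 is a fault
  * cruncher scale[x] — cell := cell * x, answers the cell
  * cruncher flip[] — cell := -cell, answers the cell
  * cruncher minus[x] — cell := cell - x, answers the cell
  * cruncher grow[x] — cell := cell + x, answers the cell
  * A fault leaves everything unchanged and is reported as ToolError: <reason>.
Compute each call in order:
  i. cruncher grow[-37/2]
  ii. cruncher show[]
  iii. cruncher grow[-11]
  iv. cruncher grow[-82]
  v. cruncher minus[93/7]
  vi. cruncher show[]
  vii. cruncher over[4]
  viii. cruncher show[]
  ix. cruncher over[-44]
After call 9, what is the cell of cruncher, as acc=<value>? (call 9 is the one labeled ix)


Then cruncher grow(x=-37/2), — result: -37/2.
I invoke cruncher show(), and observe -37/2.
I call cruncher grow(x=-11), which returns -59/2.
I use cruncher grow(x=-82), yielding -223/2.
Next I call cruncher minus(x=93/7): -1747/14.
Then cruncher show(), giving -1747/14.
I call cruncher over(x=4), → -1747/56.
I call cruncher show(), and get -1747/56.
Now I run cruncher over(x=-44), and get 1747/2464.

Answer: acc=1747/2464


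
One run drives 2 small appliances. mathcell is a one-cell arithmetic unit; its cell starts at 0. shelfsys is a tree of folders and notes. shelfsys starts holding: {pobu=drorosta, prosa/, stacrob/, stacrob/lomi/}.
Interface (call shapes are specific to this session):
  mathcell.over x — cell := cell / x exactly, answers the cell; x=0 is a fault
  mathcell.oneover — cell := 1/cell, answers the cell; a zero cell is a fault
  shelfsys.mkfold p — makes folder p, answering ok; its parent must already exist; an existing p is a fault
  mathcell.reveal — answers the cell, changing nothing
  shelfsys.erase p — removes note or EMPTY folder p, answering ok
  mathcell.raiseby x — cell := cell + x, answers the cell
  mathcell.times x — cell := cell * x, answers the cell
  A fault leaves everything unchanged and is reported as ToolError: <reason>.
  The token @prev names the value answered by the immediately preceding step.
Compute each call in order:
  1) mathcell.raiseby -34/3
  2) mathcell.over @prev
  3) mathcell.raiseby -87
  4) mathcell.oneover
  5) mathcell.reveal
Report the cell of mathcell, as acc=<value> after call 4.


! mathcell.raiseby(-34/3) -> -34/3
! mathcell.over(@prev) -> 1
! mathcell.raiseby(-87) -> -86
! mathcell.oneover() -> -1/86
! mathcell.reveal() -> -1/86

Answer: acc=-1/86


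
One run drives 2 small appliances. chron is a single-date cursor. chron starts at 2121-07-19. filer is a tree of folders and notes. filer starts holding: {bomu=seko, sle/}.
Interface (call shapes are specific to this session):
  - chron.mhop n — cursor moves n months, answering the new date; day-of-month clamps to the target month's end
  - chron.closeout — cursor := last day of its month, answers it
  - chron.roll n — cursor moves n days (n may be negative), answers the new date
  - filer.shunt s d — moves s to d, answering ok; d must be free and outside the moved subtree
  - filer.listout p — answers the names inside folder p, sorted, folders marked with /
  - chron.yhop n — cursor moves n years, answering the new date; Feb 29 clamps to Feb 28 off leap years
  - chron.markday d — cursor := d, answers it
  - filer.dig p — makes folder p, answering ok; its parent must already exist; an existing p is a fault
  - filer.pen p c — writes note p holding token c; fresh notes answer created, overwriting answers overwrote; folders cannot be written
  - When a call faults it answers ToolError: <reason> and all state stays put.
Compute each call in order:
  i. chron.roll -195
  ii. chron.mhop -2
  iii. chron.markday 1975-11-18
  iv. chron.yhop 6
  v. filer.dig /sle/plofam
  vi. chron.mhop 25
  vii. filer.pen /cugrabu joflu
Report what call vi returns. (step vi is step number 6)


-- roll(n=-195) -> 2121-01-05
-- mhop(n=-2) -> 2120-11-05
-- markday(d=1975-11-18) -> 1975-11-18
-- yhop(n=6) -> 1981-11-18
-- dig(p=/sle/plofam) -> ok
-- mhop(n=25) -> 1983-12-18
-- pen(p=/cugrabu, c=joflu) -> created

Answer: 1983-12-18


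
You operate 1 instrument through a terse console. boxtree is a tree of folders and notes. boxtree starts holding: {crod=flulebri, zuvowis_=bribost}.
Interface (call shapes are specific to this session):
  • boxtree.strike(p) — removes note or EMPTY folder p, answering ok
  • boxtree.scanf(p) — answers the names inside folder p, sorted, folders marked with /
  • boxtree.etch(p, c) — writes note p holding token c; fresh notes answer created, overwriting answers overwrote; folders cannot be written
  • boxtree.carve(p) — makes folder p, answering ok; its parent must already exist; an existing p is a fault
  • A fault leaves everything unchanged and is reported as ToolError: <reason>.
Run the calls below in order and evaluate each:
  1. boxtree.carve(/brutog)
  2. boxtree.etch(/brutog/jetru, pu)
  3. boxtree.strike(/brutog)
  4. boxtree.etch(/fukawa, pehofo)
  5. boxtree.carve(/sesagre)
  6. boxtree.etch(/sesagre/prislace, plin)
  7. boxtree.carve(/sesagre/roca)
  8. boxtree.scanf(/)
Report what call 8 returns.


-- 1. carve(p=/brutog) == ok
-- 2. etch(p=/brutog/jetru, c=pu) == created
-- 3. strike(p=/brutog) == ToolError: not empty
-- 4. etch(p=/fukawa, c=pehofo) == created
-- 5. carve(p=/sesagre) == ok
-- 6. etch(p=/sesagre/prislace, c=plin) == created
-- 7. carve(p=/sesagre/roca) == ok
-- 8. scanf(p=/) == [brutog/, crod, fukawa, sesagre/, zuvowis_]

Answer: [brutog/, crod, fukawa, sesagre/, zuvowis_]


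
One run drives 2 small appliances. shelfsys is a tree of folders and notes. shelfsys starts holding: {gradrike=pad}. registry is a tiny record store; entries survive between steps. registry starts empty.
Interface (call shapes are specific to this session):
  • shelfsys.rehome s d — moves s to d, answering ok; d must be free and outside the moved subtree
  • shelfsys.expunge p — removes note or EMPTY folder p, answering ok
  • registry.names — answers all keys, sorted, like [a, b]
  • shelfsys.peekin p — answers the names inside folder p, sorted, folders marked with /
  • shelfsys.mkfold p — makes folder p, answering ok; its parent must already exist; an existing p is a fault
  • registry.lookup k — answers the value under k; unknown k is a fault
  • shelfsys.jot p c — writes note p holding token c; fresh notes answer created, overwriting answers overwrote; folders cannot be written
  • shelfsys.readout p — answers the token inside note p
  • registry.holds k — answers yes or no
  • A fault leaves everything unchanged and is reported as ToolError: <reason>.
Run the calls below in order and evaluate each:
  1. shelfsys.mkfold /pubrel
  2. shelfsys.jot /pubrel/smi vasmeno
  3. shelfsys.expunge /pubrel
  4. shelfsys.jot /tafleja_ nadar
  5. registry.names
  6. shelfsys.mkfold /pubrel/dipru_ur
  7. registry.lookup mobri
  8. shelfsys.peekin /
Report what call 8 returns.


> shelfsys.mkfold /pubrel
= ok
> shelfsys.jot /pubrel/smi vasmeno
= created
> shelfsys.expunge /pubrel
= ToolError: not empty
> shelfsys.jot /tafleja_ nadar
= created
> registry.names
= []
> shelfsys.mkfold /pubrel/dipru_ur
= ok
> registry.lookup mobri
= ToolError: no such key mobri
> shelfsys.peekin /
= [gradrike, pubrel/, tafleja_]

Answer: [gradrike, pubrel/, tafleja_]


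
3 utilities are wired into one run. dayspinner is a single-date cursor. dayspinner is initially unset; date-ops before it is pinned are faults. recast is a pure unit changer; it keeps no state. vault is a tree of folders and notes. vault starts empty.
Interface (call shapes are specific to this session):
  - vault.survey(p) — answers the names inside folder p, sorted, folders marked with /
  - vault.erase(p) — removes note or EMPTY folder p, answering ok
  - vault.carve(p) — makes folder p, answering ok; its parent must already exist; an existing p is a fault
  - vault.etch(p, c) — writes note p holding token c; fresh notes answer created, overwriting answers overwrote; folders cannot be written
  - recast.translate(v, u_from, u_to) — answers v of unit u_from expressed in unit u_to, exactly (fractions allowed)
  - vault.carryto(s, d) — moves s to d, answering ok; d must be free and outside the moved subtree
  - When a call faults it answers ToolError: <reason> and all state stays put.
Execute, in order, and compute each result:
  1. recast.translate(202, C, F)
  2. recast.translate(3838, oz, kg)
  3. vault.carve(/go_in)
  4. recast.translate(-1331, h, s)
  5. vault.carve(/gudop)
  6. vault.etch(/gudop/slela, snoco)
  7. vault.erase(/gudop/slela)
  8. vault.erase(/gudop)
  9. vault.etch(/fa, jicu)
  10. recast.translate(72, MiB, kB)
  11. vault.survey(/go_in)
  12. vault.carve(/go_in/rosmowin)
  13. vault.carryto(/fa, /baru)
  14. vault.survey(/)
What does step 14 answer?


Next I call recast.translate using v='202', u_from='C', u_to='F', — result: 1978/5.
Then recast.translate using v='3838', u_from='oz', u_to='kg', which returns 87044375803/800000000.
I use vault.carve using p='/go_in', which returns ok.
I invoke recast.translate using v='-1331', u_from='h', u_to='s', and get -4791600.
Next I call vault.carve using p='/gudop', and get ok.
I call vault.etch using p='/gudop/slela', c='snoco', and observe created.
I invoke vault.erase using p='/gudop/slela', and get ok.
I run vault.erase using p='/gudop', and see ok.
Now I run vault.etch using p='/fa', c='jicu', and see created.
I invoke recast.translate using v='72', u_from='MiB', u_to='kB': 9437184/125.
I call vault.survey using p='/go_in', which returns [].
Next I call vault.carve using p='/go_in/rosmowin', and see ok.
I use vault.carryto using s='/fa', d='/baru', → ok.
Using vault.survey using p='/', giving [baru, go_in/].

Answer: [baru, go_in/]


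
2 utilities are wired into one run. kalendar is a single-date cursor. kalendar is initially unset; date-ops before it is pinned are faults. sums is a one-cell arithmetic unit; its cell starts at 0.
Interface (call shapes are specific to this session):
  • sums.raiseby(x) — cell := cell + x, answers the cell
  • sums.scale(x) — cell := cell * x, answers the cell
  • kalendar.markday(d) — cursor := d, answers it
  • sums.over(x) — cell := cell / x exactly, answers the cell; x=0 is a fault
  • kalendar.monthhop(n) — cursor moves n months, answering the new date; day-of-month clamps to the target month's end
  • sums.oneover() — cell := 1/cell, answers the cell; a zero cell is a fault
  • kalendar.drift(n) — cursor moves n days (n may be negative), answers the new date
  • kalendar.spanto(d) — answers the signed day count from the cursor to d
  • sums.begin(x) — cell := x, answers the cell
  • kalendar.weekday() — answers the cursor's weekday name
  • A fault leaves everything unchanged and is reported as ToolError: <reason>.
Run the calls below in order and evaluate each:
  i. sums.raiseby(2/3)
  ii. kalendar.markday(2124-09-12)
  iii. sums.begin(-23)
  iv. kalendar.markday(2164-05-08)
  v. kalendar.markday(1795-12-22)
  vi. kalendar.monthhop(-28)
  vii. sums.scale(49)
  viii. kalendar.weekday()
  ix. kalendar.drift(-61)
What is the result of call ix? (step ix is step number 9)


Answer: 1793-06-22

Derivation:
~$ sums.raiseby x: 2/3
  2/3
~$ kalendar.markday d: 2124-09-12
  2124-09-12
~$ sums.begin x: -23
  -23
~$ kalendar.markday d: 2164-05-08
  2164-05-08
~$ kalendar.markday d: 1795-12-22
  1795-12-22
~$ kalendar.monthhop n: -28
  1793-08-22
~$ sums.scale x: 49
  -1127
~$ kalendar.weekday
  Thursday
~$ kalendar.drift n: -61
  1793-06-22


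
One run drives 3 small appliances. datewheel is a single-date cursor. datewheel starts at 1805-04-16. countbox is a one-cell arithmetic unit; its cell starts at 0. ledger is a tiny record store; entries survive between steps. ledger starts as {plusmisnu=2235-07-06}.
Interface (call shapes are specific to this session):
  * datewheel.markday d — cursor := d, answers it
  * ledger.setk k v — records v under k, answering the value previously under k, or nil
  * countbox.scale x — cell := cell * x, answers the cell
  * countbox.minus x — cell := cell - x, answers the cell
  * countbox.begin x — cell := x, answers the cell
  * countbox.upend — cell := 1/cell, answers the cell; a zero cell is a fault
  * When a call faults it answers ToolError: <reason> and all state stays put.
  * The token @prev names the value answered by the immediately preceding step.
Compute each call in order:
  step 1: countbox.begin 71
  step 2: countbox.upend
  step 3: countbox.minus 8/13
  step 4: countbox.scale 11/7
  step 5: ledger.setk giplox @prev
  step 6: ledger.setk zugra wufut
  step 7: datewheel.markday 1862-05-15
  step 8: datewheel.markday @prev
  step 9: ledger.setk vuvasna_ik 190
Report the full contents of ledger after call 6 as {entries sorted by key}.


% countbox.begin(71) -> 71
% countbox.upend() -> 1/71
% countbox.minus(8/13) -> -555/923
% countbox.scale(11/7) -> -6105/6461
% ledger.setk(giplox, @prev) -> nil
% ledger.setk(zugra, wufut) -> nil
% datewheel.markday(1862-05-15) -> 1862-05-15
% datewheel.markday(@prev) -> 1862-05-15
% ledger.setk(vuvasna_ik, 190) -> nil

Answer: {giplox=-6105/6461, plusmisnu=2235-07-06, zugra=wufut}


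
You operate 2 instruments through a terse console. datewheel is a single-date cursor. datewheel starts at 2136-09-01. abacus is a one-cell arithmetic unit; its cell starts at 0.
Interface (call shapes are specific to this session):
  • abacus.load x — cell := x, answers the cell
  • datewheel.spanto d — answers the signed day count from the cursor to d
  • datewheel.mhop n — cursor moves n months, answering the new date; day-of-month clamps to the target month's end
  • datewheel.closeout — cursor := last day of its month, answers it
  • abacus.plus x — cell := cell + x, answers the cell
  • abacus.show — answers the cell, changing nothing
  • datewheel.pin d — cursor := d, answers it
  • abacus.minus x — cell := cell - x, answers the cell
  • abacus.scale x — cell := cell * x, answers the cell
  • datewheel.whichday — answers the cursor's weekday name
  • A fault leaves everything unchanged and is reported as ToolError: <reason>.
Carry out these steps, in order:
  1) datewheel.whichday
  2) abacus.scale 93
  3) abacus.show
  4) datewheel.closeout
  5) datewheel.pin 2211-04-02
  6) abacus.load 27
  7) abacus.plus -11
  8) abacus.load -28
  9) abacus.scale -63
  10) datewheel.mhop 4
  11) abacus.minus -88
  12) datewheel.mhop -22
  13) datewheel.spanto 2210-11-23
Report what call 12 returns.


Answer: 2209-10-02

Derivation:
-> whichday()
<- Saturday
-> scale(93)
<- 0
-> show()
<- 0
-> closeout()
<- 2136-09-30
-> pin(2211-04-02)
<- 2211-04-02
-> load(27)
<- 27
-> plus(-11)
<- 16
-> load(-28)
<- -28
-> scale(-63)
<- 1764
-> mhop(4)
<- 2211-08-02
-> minus(-88)
<- 1852
-> mhop(-22)
<- 2209-10-02
-> spanto(2210-11-23)
<- 417
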